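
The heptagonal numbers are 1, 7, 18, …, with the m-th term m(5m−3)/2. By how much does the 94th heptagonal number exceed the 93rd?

Consecutive heptagonal numbers differ by 5n − 4: here 5·94 − 4 = 466.

466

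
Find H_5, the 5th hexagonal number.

The 5th hexagonal number is n(2n−1) with n = 5.
5·(2·5 − 1) = 5·9 = 45.

45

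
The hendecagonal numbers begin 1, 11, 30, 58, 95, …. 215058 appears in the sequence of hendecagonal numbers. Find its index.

219

Set n(9n−7)/2 = 215058, giving 9n² − 7n − 430116 = 0.
The discriminant is 49 + 72·215058 = 15484225, and √15484225 = 3935.
So n = (7 + 3935) / 18 = 3942/18 = 219.
Check: 219·(9·219 − 7)/2 = 215058. ✓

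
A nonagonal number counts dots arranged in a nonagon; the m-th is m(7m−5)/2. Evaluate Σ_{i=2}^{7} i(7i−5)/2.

Σ i(7i−5)/2 = (7Σi² − 5Σi) / 2 over i = 2..7.
Σi = 28 − 1 = 27 and Σi² = 140 − 1 = 139.
(7·139 − 5·27) / 2 = 838/2 = 419.

419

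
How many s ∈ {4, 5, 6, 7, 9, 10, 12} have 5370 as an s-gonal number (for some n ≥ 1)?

s = 4: P(4, 73) = 5329 and P(4, 74) = 5476; 5370 is not s-gonal.
s = 5: P(5, 60) = 5370. ✓
s = 6: P(6, 52) = 5356 and P(6, 53) = 5565; 5370 is not s-gonal.
s = 7: P(7, 46) = 5221 and P(7, 47) = 5452; 5370 is not s-gonal.
s = 9: P(9, 39) = 5226 and P(9, 40) = 5500; 5370 is not s-gonal.
s = 10: P(10, 37) = 5365 and P(10, 38) = 5662; 5370 is not s-gonal.
s = 12: P(12, 33) = 5313 and P(12, 34) = 5644; 5370 is not s-gonal.
Hits: s ∈ {5} → 1.

1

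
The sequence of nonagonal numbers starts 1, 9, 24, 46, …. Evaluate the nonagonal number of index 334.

334·(7·334 − 5)/2 = 334·2333/2 = 389611.

389611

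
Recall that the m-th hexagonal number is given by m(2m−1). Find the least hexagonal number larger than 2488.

Solve n(2n−1) > 2488 for integer n.
The largest n with value ≤ 2488 is 35 (since 2415 ≤ 2488 < 2556), so the first above is n = 36, value 2556.

2556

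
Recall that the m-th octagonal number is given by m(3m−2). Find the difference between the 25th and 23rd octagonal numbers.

284

25·(3·25 − 2) = 1825 and 23·(3·23 − 2) = 1541.
Difference: 1825 − 1541 = 284.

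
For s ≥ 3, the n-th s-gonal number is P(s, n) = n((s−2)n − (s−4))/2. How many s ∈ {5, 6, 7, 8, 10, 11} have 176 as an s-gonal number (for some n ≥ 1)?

2

s = 5: P(5, 11) = 176. ✓
s = 6: P(6, 9) = 153 and P(6, 10) = 190; 176 is not s-gonal.
s = 7: P(7, 8) = 148 and P(7, 9) = 189; 176 is not s-gonal.
s = 8: P(8, 8) = 176. ✓
s = 10: P(10, 7) = 175 and P(10, 8) = 232; 176 is not s-gonal.
s = 11: P(11, 6) = 141 and P(11, 7) = 196; 176 is not s-gonal.
Hits: s ∈ {5, 8} → 2.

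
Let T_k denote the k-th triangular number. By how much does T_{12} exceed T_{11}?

12

Consecutive triangular numbers differ by n: T_{12} − T_{11} = 12.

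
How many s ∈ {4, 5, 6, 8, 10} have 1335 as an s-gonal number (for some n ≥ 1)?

1

s = 4: P(4, 36) = 1296 and P(4, 37) = 1369; 1335 is not s-gonal.
s = 5: P(5, 30) = 1335. ✓
s = 6: P(6, 26) = 1326 and P(6, 27) = 1431; 1335 is not s-gonal.
s = 8: P(8, 21) = 1281 and P(8, 22) = 1408; 1335 is not s-gonal.
s = 10: P(10, 18) = 1242 and P(10, 19) = 1387; 1335 is not s-gonal.
Hits: s ∈ {5} → 1.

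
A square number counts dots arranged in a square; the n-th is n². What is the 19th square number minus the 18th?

n² − (n−1)² = 2n − 1, so 19² − 18² = 2·19 − 1 = 37.

37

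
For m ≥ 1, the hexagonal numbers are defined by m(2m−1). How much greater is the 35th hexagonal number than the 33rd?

270

35·(2·35 − 1) = 2415 and 33·(2·33 − 1) = 2145.
Difference: 2415 − 2145 = 270.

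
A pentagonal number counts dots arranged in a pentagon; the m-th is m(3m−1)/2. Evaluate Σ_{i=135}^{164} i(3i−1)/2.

Σ i(3i−1)/2 = (3Σi² − Σi) / 2 over i = 135..164.
Σi = 13530 − 9045 = 4485 and Σi² = 1483790 − 811035 = 672755.
(3·672755 − 1·4485) / 2 = 2013780/2 = 1006890.

1006890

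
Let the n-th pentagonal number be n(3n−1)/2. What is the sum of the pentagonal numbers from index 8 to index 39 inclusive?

Σ i(3i−1)/2 = (3Σi² − Σi) / 2 over i = 8..39.
Σi = 780 − 28 = 752 and Σi² = 20540 − 140 = 20400.
(3·20400 − 1·752) / 2 = 60448/2 = 30224.

30224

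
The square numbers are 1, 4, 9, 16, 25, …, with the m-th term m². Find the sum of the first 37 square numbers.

17575

Σ_{i=1}^{37} i² = 37·38·75/6 = 17575.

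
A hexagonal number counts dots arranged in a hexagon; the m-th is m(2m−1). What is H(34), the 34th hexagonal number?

2278

The 34th hexagonal number is n(2n−1) with n = 34.
34·(2·34 − 1) = 34·67 = 2278.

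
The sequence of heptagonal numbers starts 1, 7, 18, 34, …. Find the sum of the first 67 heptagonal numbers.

252858

Σ i(5i−3)/2 = (5Σi² − 3Σi) / 2 over i = 1..67.
Σi = 2278 and Σi² = 102510.
(5·102510 − 3·2278) / 2 = 505716/2 = 252858.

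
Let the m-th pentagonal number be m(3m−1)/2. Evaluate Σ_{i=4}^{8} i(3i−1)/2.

Σ i(3i−1)/2 = (3Σi² − Σi) / 2 over i = 4..8.
Σi = 36 − 6 = 30 and Σi² = 204 − 14 = 190.
(3·190 − 1·30) / 2 = 540/2 = 270.

270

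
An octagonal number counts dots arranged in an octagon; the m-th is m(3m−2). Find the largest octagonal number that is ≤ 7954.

Solve n(3n−2) ≤ 7954 for integer n.
n = 51 gives 7701 ≤ 7954, while n = 52 gives 8008 > 7954; so the answer is 7701.

7701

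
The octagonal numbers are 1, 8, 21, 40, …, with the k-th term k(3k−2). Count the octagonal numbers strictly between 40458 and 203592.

The n-th octagonal number is n(3n−2).
Smallest index with value > 40458: n = 117 (giving 40833).
Largest index with value < 203592: n = 260 (giving 202280).
Indices 117 through 260: 144 terms.

144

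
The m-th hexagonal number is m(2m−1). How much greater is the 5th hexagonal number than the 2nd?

39

5·(2·5 − 1) = 45 and 2·(2·2 − 1) = 6.
Difference: 45 − 6 = 39.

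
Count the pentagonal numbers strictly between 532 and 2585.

22

The n-th pentagonal number is n(3n−1)/2.
Smallest index with value > 532: n = 20 (giving 590).
Largest index with value < 2585: n = 41 (giving 2501).
Indices 20 through 41: 22 terms.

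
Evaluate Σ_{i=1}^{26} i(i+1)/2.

Σ i(i+1)/2 = (Σi² + Σi) / 2 over i = 1..26.
Σi = 351 and Σi² = 6201.
(1·6201 + 1·351) / 2 = 6552/2 = 3276.

3276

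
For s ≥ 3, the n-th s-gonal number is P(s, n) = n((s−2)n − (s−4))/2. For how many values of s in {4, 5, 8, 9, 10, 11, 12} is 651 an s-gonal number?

s = 4: P(4, 25) = 625 and P(4, 26) = 676; 651 is not s-gonal.
s = 5: P(5, 21) = 651. ✓
s = 8: P(8, 15) = 645 and P(8, 16) = 736; 651 is not s-gonal.
s = 9: P(9, 14) = 651. ✓
s = 10: P(10, 13) = 637 and P(10, 14) = 742; 651 is not s-gonal.
s = 11: P(11, 12) = 606 and P(11, 13) = 715; 651 is not s-gonal.
s = 12: P(12, 11) = 561 and P(12, 12) = 672; 651 is not s-gonal.
Hits: s ∈ {5, 9} → 2.

2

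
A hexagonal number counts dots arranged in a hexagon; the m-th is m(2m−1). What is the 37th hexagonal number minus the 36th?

145

Consecutive hexagonal numbers differ by 4n − 3: here 4·37 − 3 = 145.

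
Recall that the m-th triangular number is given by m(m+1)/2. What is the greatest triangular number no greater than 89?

78

Solve n(n+1)/2 ≤ 89 for integer n.
n = 12 gives 78 ≤ 89, while n = 13 gives 91 > 89; so the answer is 78.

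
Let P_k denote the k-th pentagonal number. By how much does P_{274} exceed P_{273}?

Consecutive pentagonal numbers differ by 3n − 2: here 3·274 − 2 = 820.

820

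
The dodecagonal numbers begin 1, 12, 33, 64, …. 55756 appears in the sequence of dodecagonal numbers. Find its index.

Set n(5n−4) = 55756, giving 5n² − 4n − 55756 = 0.
So n = (4 + 1056) / 10 = 1060/10 = 106.

106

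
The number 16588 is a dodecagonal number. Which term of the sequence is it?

Set n(5n−4) = 16588, giving 5n² − 4n − 16588 = 0.
The discriminant is 16 + 20·16588 = 331776, and √331776 = 576.
So n = (4 + 576) / 10 = 580/10 = 58.
Check: 58·(5·58 − 4) = 16588. ✓

58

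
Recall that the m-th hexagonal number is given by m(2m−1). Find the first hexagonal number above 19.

28

Solve n(2n−1) > 19 for integer n.
The largest n with value ≤ 19 is 3 (since 15 ≤ 19 < 28), so the first above is n = 4, value 28.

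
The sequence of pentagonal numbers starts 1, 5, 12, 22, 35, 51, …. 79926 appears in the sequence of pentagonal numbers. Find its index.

231

Set n(3n−1)/2 = 79926, giving 3n² − n − 159852 = 0.
The discriminant is 1 + 24·79926 = 1918225, and √1918225 = 1385.
So n = (1 + 1385) / 6 = 1386/6 = 231.
Check: 231·(3·231 − 1)/2 = 79926. ✓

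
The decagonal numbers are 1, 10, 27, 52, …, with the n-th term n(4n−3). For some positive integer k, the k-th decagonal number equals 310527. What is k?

Set n(4n−3) = 310527, giving 4n² − 3n − 310527 = 0.
The discriminant is 9 + 16·310527 = 4968441, and √4968441 = 2229.
So n = (3 + 2229) / 8 = 2232/8 = 279.
Check: 279·(4·279 − 3) = 310527. ✓

279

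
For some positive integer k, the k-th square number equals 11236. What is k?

We need n² = 11236, so n = √11236 = 106.

106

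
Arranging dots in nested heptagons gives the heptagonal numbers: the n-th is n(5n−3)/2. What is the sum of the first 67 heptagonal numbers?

Σ i(5i−3)/2 = (5Σi² − 3Σi) / 2 over i = 1..67.
Σi = 2278 and Σi² = 102510.
(5·102510 − 3·2278) / 2 = 505716/2 = 252858.

252858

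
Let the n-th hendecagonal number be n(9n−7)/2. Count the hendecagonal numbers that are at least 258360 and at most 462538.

The n-th hendecagonal number is n(9n−7)/2.
Smallest index with value ≥ 258360: n = 240 (giving 258360).
Largest index with value ≤ 462538: n = 320 (giving 459680).
Indices 240 through 320: 81 terms.

81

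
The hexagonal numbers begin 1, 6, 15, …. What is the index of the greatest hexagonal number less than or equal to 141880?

266

Solve n(2n−1) ≤ 141880 for integer n.
n = 266 gives 141246 ≤ 141880, while n = 267 gives 142311 > 141880; so the answer is index 266.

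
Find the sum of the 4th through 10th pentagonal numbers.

Σ i(3i−1)/2 = (3Σi² − Σi) / 2 over i = 4..10.
Σi = 55 − 6 = 49 and Σi² = 385 − 14 = 371.
(3·371 − 1·49) / 2 = 1064/2 = 532.

532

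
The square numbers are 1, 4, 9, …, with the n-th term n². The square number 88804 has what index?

We need n² = 88804, so n = √88804 = 298.

298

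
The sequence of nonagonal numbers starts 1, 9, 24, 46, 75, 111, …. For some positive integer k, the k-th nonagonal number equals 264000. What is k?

275

Set n(7n−5)/2 = 264000, giving 7n² − 5n − 528000 = 0.
The discriminant is 25 + 56·264000 = 14784025, and √14784025 = 3845.
So n = (5 + 3845) / 14 = 3850/14 = 275.
Check: 275·(7·275 − 5)/2 = 264000. ✓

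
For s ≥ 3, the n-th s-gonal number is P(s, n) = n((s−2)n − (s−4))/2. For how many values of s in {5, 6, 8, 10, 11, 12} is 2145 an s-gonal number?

1

s = 5: P(5, 37) = 2035 and P(5, 38) = 2147; 2145 is not s-gonal.
s = 6: P(6, 33) = 2145. ✓
s = 8: P(8, 27) = 2133 and P(8, 28) = 2296; 2145 is not s-gonal.
s = 10: P(10, 23) = 2047 and P(10, 24) = 2232; 2145 is not s-gonal.
s = 11: P(11, 22) = 2101 and P(11, 23) = 2300; 2145 is not s-gonal.
s = 12: P(12, 21) = 2121 and P(12, 22) = 2332; 2145 is not s-gonal.
Hits: s ∈ {6} → 1.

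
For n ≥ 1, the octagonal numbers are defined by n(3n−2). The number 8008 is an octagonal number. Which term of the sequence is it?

52

Set n(3n−2) = 8008, giving 3n² − 2n − 8008 = 0.
So n = (2 + 310) / 6 = 312/6 = 52.
Check: 52·(3·52 − 2) = 8008. ✓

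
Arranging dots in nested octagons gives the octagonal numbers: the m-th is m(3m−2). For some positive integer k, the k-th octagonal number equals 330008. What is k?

Set n(3n−2) = 330008, giving 3n² − 2n − 330008 = 0.
The discriminant is 4 + 12·330008 = 3960100, and √3960100 = 1990.
So n = (2 + 1990) / 6 = 1992/6 = 332.

332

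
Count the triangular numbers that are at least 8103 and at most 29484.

The n-th triangular number is n(n+1)/2.
Smallest index with value ≥ 8103: n = 127 (giving 8128).
Largest index with value ≤ 29484: n = 242 (giving 29403).
Indices 127 through 242: 116 terms.

116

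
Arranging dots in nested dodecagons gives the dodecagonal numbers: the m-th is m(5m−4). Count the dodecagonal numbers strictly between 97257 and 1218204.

354

The n-th dodecagonal number is n(5n−4).
Smallest index with value > 97257: n = 140 (giving 97440).
Largest index with value < 1218204: n = 493 (giving 1213273).
Indices 140 through 493: 354 terms.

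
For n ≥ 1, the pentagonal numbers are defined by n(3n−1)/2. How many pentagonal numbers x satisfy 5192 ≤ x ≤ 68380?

155

The n-th pentagonal number is n(3n−1)/2.
Smallest index with value ≥ 5192: n = 59 (giving 5192).
Largest index with value ≤ 68380: n = 213 (giving 67947).
Indices 59 through 213: 155 terms.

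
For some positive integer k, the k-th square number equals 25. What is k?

5

We need n² = 25, so n = √25 = 5.
Check: 5² = 25. ✓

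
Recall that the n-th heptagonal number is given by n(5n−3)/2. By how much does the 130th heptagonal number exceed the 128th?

130·(5·130 − 3)/2 = 42055 and 128·(5·128 − 3)/2 = 40768.
Difference: 42055 − 40768 = 1287.

1287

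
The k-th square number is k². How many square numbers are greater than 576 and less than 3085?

The n-th square number is n².
Smallest index with value > 576: n = 25 (giving 625).
Largest index with value < 3085: n = 55 (giving 3025).
Indices 25 through 55: 31 terms.

31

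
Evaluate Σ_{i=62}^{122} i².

535214

Σ_{i=62}^{122} i² = 612745 − 77531 = 535214.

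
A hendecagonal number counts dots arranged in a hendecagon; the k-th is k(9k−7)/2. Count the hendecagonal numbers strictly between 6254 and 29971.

The n-th hendecagonal number is n(9n−7)/2.
Smallest index with value > 6254: n = 38 (giving 6365).
Largest index with value < 29971: n = 81 (giving 29241).
Indices 38 through 81: 44 terms.

44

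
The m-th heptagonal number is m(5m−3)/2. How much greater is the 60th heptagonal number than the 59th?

296

Consecutive heptagonal numbers differ by 5n − 4: here 5·60 − 4 = 296.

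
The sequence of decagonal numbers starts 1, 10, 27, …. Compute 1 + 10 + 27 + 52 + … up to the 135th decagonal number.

Σ i(4i−3) = 4Σi² − 3Σi over i = 1..135.
Σi = 9180 and Σi² = 829260.
4·829260 − 3·9180 = 3289500.

3289500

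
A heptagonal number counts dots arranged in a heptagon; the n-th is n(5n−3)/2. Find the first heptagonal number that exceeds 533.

540

Solve n(5n−3)/2 > 533 for integer n.
The largest n with value ≤ 533 is 14 (since 469 ≤ 533 < 540), so the first above is n = 15, value 540.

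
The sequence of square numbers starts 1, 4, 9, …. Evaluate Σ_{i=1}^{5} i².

55

Σ_{i=1}^{5} i² = 5·6·11/6 = 55.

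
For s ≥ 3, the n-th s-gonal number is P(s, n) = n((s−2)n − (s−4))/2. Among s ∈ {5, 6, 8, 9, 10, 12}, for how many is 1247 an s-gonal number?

s = 5: P(5, 29) = 1247. ✓
s = 6: P(6, 25) = 1225 and P(6, 26) = 1326; 1247 is not s-gonal.
s = 8: P(8, 20) = 1160 and P(8, 21) = 1281; 1247 is not s-gonal.
s = 9: P(9, 19) = 1216 and P(9, 20) = 1350; 1247 is not s-gonal.
s = 10: P(10, 18) = 1242 and P(10, 19) = 1387; 1247 is not s-gonal.
s = 12: P(12, 16) = 1216 and P(12, 17) = 1377; 1247 is not s-gonal.
Hits: s ∈ {5} → 1.

1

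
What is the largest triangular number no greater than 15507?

Solve n(n+1)/2 ≤ 15507 for integer n.
n = 175 gives 15400 ≤ 15507, while n = 176 gives 15576 > 15507; so the answer is 15400.

15400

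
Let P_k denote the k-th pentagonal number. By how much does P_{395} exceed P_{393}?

2363

395·(3·395 − 1)/2 = 233840 and 393·(3·393 − 1)/2 = 231477.
Difference: 233840 − 231477 = 2363.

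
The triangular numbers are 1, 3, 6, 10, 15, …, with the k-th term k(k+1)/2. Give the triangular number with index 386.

74691

The 386th triangular number is n(n+1)/2 with n = 386.
386·387/2 = 149382/2 = 74691.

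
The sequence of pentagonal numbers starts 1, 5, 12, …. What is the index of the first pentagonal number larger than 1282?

Solve n(3n−1)/2 > 1282 for integer n.
The largest n with value ≤ 1282 is 29 (since 1247 ≤ 1282 < 1335), so the first above is n = 30, value 1335.

30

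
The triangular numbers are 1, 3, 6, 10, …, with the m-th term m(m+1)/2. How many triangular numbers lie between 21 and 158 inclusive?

The n-th triangular number is n(n+1)/2.
Smallest index with value ≥ 21: n = 6 (giving 21).
Largest index with value ≤ 158: n = 17 (giving 153).
Indices 6 through 17: 12 terms.

12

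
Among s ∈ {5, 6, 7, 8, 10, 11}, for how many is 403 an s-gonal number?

1

s = 5: P(5, 16) = 376 and P(5, 17) = 425; 403 is not s-gonal.
s = 6: P(6, 14) = 378 and P(6, 15) = 435; 403 is not s-gonal.
s = 7: P(7, 13) = 403. ✓
s = 8: P(8, 11) = 341 and P(8, 12) = 408; 403 is not s-gonal.
s = 10: P(10, 10) = 370 and P(10, 11) = 451; 403 is not s-gonal.
s = 11: P(11, 9) = 333 and P(11, 10) = 415; 403 is not s-gonal.
Hits: s ∈ {7} → 1.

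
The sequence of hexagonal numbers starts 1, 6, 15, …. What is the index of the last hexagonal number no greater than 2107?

32

Solve n(2n−1) ≤ 2107 for integer n.
n = 32 gives 2016 ≤ 2107, while n = 33 gives 2145 > 2107; so the answer is index 32.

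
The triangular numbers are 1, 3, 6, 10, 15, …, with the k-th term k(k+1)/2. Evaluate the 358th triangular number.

The 358th triangular number is n(n+1)/2 with n = 358.
358·359/2 = 128522/2 = 64261.

64261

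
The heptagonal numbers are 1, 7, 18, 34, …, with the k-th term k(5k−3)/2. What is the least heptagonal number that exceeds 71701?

71995

Solve n(5n−3)/2 > 71701 for integer n.
The largest n with value ≤ 71701 is 169 (since 71149 ≤ 71701 < 71995), so the first above is n = 170, value 71995.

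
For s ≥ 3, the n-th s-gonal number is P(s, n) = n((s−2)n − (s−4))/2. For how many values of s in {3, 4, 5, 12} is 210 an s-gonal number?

s = 3: P(3, 20) = 210. ✓
s = 4: P(4, 14) = 196 and P(4, 15) = 225; 210 is not s-gonal.
s = 5: P(5, 12) = 210. ✓
s = 12: P(12, 6) = 156 and P(12, 7) = 217; 210 is not s-gonal.
Hits: s ∈ {3, 5} → 2.

2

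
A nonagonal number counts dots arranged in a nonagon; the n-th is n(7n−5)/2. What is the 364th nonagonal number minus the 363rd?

Consecutive nonagonal numbers differ by 7n − 6: here 7·364 − 6 = 2542.

2542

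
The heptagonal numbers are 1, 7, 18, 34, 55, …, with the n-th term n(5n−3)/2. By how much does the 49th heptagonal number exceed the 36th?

2743

49·(5·49 − 3)/2 = 5929 and 36·(5·36 − 3)/2 = 3186.
Difference: 5929 − 3186 = 2743.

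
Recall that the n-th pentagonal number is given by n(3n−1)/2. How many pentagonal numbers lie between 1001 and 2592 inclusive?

The n-th pentagonal number is n(3n−1)/2.
Smallest index with value ≥ 1001: n = 26 (giving 1001).
Largest index with value ≤ 2592: n = 41 (giving 2501).
Indices 26 through 41: 16 terms.

16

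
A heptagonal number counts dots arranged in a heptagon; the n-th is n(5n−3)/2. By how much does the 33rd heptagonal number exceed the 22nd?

1496

33·(5·33 − 3)/2 = 2673 and 22·(5·22 − 3)/2 = 1177.
Difference: 2673 − 1177 = 1496.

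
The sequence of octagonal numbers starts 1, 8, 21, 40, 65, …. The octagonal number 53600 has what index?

Set n(3n−2) = 53600, giving 3n² − 2n − 53600 = 0.
The discriminant is 4 + 12·53600 = 643204, and √643204 = 802.
So n = (2 + 802) / 6 = 804/6 = 134.

134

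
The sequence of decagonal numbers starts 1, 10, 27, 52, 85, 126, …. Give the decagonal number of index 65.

16705

The 65th decagonal number is n(4n−3) with n = 65.
65·(4·65 − 3) = 65·257 = 16705.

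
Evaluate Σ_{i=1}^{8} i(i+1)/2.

Σ i(i+1)/2 = (Σi² + Σi) / 2 over i = 1..8.
Σi = 36 and Σi² = 204.
(1·204 + 1·36) / 2 = 240/2 = 120.

120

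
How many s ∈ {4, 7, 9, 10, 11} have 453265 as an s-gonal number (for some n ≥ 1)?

1

s = 4: P(4, 673) = 452929 and P(4, 674) = 454276; 453265 is not s-gonal.
s = 7: P(7, 426) = 453051 and P(7, 427) = 455182; 453265 is not s-gonal.
s = 9: P(9, 360) = 452700 and P(9, 361) = 455221; 453265 is not s-gonal.
s = 10: P(10, 337) = 453265. ✓
s = 11: P(11, 317) = 451091 and P(11, 318) = 453945; 453265 is not s-gonal.
Hits: s ∈ {10} → 1.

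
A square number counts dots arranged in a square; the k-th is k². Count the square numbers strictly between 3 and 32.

4

The n-th square number is n².
Smallest index with value > 3: n = 2 (giving 4).
Largest index with value < 32: n = 5 (giving 25).
Indices 2 through 5: 4 terms.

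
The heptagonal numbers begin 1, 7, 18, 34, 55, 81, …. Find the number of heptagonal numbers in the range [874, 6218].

The n-th heptagonal number is n(5n−3)/2.
Smallest index with value ≥ 874: n = 19 (giving 874).
Largest index with value ≤ 6218: n = 50 (giving 6175).
Indices 19 through 50: 32 terms.

32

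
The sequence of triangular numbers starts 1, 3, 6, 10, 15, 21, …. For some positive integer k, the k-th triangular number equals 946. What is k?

43

Set n(n+1)/2 = 946, giving n² + n − 1892 = 0.
The discriminant is 1 + 8·946 = 7569, and √7569 = 87.
So n = (-1 + 87) / 2 = 86/2 = 43.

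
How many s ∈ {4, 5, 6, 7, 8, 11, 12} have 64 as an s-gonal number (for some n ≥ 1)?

2

s = 4: P(4, 8) = 64. ✓
s = 5: P(5, 6) = 51 and P(5, 7) = 70; 64 is not s-gonal.
s = 6: P(6, 5) = 45 and P(6, 6) = 66; 64 is not s-gonal.
s = 7: P(7, 5) = 55 and P(7, 6) = 81; 64 is not s-gonal.
s = 8: P(8, 4) = 40 and P(8, 5) = 65; 64 is not s-gonal.
s = 11: P(11, 4) = 58 and P(11, 5) = 95; 64 is not s-gonal.
s = 12: P(12, 4) = 64. ✓
Hits: s ∈ {4, 12} → 2.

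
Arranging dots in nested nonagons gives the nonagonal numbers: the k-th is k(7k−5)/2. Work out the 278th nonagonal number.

278·(7·278 − 5)/2 = 278·1941/2 = 269799.

269799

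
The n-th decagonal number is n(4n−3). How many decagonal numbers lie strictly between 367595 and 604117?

The n-th decagonal number is n(4n−3).
Smallest index with value > 367595: n = 304 (giving 368752).
Largest index with value < 604117: n = 388 (giving 601012).
Indices 304 through 388: 85 terms.

85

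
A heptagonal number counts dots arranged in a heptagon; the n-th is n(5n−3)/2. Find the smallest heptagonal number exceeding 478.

Solve n(5n−3)/2 > 478 for integer n.
The largest n with value ≤ 478 is 14 (since 469 ≤ 478 < 540), so the first above is n = 15, value 540.

540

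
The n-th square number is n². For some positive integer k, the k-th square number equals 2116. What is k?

We need n² = 2116, so n = √2116 = 46.

46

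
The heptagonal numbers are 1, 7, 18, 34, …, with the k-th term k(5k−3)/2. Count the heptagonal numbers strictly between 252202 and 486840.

The n-th heptagonal number is n(5n−3)/2.
Smallest index with value > 252202: n = 318 (giving 252333).
Largest index with value < 486840: n = 441 (giving 485541).
Indices 318 through 441: 124 terms.

124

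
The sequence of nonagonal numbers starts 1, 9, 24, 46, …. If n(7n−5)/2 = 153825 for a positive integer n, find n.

210

Set n(7n−5)/2 = 153825, giving 7n² − 5n − 307650 = 0.
So n = (5 + 2935) / 14 = 2940/14 = 210.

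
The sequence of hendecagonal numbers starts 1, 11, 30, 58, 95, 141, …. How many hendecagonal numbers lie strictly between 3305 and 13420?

27

The n-th hendecagonal number is n(9n−7)/2.
Smallest index with value > 3305: n = 28 (giving 3430).
Largest index with value < 13420: n = 54 (giving 12933).
Indices 28 through 54: 27 terms.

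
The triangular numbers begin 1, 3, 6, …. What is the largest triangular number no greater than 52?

45

Solve n(n+1)/2 ≤ 52 for integer n.
n = 9 gives 45 ≤ 52, while n = 10 gives 55 > 52; so the answer is 45.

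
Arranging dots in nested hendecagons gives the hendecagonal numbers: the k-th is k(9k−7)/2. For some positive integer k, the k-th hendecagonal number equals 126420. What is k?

Set n(9n−7)/2 = 126420, giving 9n² − 7n − 252840 = 0.
The discriminant is 49 + 72·126420 = 9102289, and √9102289 = 3017.
So n = (7 + 3017) / 18 = 3024/18 = 168.

168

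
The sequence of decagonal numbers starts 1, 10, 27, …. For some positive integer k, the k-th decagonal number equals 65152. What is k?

Set n(4n−3) = 65152, giving 4n² − 3n − 65152 = 0.
The discriminant is 9 + 16·65152 = 1042441, and √1042441 = 1021.
So n = (3 + 1021) / 8 = 1024/8 = 128.

128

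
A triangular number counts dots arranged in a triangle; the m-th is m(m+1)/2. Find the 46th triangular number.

The 46th triangular number is n(n+1)/2 with n = 46.
46·47/2 = 2162/2 = 1081.

1081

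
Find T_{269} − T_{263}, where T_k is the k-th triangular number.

269·270/2 = 36315 and 263·264/2 = 34716.
Difference: 36315 − 34716 = 1599.

1599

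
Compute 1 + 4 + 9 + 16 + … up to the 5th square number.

Σ_{i=1}^{5} i² = 5·6·11/6 = 55.

55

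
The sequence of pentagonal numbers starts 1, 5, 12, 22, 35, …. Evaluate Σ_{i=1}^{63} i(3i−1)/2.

Σ i(3i−1)/2 = (3Σi² − Σi) / 2 over i = 1..63.
Σi = 2016 and Σi² = 85344.
(3·85344 − 1·2016) / 2 = 254016/2 = 127008.

127008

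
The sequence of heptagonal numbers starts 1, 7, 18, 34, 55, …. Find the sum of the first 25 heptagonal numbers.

Σ i(5i−3)/2 = (5Σi² − 3Σi) / 2 over i = 1..25.
Σi = 325 and Σi² = 5525.
(5·5525 − 3·325) / 2 = 26650/2 = 13325.

13325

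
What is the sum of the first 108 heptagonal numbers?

1055556

Σ i(5i−3)/2 = (5Σi² − 3Σi) / 2 over i = 1..108.
Σi = 5886 and Σi² = 425754.
(5·425754 − 3·5886) / 2 = 2111112/2 = 1055556.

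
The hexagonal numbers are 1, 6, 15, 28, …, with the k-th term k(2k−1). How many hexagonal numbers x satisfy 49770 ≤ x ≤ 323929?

The n-th hexagonal number is n(2n−1).
Smallest index with value ≥ 49770: n = 158 (giving 49770).
Largest index with value ≤ 323929: n = 402 (giving 322806).
Indices 158 through 402: 245 terms.

245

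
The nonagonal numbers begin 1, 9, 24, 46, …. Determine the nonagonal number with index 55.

The 55th nonagonal number is n(7n−5)/2 with n = 55.
55·(7·55 − 5)/2 = 55·380/2 = 55·190 = 10450.

10450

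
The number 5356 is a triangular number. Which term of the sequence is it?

Set n(n+1)/2 = 5356, giving n² + n − 10712 = 0.
The discriminant is 1 + 8·5356 = 42849, and √42849 = 207.
So n = (-1 + 207) / 2 = 206/2 = 103.

103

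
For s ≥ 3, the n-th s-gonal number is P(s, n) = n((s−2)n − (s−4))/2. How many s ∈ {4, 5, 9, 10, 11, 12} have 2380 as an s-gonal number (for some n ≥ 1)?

1

s = 4: P(4, 48) = 2304 and P(4, 49) = 2401; 2380 is not s-gonal.
s = 5: P(5, 40) = 2380. ✓
s = 9: P(9, 26) = 2301 and P(9, 27) = 2484; 2380 is not s-gonal.
s = 10: P(10, 24) = 2232 and P(10, 25) = 2425; 2380 is not s-gonal.
s = 11: P(11, 23) = 2300 and P(11, 24) = 2508; 2380 is not s-gonal.
s = 12: P(12, 22) = 2332 and P(12, 23) = 2553; 2380 is not s-gonal.
Hits: s ∈ {5} → 1.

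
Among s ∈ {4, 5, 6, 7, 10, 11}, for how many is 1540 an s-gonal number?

2

s = 4: P(4, 39) = 1521 and P(4, 40) = 1600; 1540 is not s-gonal.
s = 5: P(5, 32) = 1520 and P(5, 33) = 1617; 1540 is not s-gonal.
s = 6: P(6, 28) = 1540. ✓
s = 7: P(7, 25) = 1525 and P(7, 26) = 1651; 1540 is not s-gonal.
s = 10: P(10, 20) = 1540. ✓
s = 11: P(11, 18) = 1395 and P(11, 19) = 1558; 1540 is not s-gonal.
Hits: s ∈ {6, 10} → 2.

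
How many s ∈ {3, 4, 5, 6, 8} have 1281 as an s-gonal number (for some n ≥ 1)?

1

s = 3: P(3, 50) = 1275 and P(3, 51) = 1326; 1281 is not s-gonal.
s = 4: P(4, 35) = 1225 and P(4, 36) = 1296; 1281 is not s-gonal.
s = 5: P(5, 29) = 1247 and P(5, 30) = 1335; 1281 is not s-gonal.
s = 6: P(6, 25) = 1225 and P(6, 26) = 1326; 1281 is not s-gonal.
s = 8: P(8, 21) = 1281. ✓
Hits: s ∈ {8} → 1.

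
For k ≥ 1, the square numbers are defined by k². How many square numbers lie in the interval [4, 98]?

The n-th square number is n².
Smallest index with value ≥ 4: n = 2 (giving 4).
Largest index with value ≤ 98: n = 9 (giving 81).
Indices 2 through 9: 8 terms.

8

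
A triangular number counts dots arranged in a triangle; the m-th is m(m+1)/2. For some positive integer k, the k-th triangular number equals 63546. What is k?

356

Set n(n+1)/2 = 63546, giving n² + n − 127092 = 0.
The discriminant is 1 + 8·63546 = 508369, and √508369 = 713.
So n = (-1 + 713) / 2 = 712/2 = 356.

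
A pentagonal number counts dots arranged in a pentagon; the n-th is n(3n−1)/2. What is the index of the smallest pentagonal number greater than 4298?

54

Solve n(3n−1)/2 > 4298 for integer n.
The largest n with value ≤ 4298 is 53 (since 4187 ≤ 4298 < 4347), so the first above is n = 54, value 4347.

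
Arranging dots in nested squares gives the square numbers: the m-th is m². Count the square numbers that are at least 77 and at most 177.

The n-th square number is n².
Smallest index with value ≥ 77: n = 9 (giving 81).
Largest index with value ≤ 177: n = 13 (giving 169).
Indices 9 through 13: 5 terms.

5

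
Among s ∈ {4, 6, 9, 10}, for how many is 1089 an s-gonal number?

2

s = 4: P(4, 33) = 1089. ✓
s = 6: P(6, 23) = 1035 and P(6, 24) = 1128; 1089 is not s-gonal.
s = 9: P(9, 18) = 1089. ✓
s = 10: P(10, 16) = 976 and P(10, 17) = 1105; 1089 is not s-gonal.
Hits: s ∈ {4, 9} → 2.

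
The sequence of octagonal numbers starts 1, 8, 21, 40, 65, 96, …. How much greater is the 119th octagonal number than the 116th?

119·(3·119 − 2) = 42245 and 116·(3·116 − 2) = 40136.
Difference: 42245 − 40136 = 2109.

2109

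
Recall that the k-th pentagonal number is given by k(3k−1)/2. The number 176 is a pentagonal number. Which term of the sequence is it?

11

Set n(3n−1)/2 = 176, giving 3n² − n − 352 = 0.
The discriminant is 1 + 24·176 = 4225, and √4225 = 65.
So n = (1 + 65) / 6 = 66/6 = 11.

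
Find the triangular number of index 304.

304·305/2 = 92720/2 = 46360.

46360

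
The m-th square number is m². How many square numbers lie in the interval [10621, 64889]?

151

The n-th square number is n².
Smallest index with value ≥ 10621: n = 104 (giving 10816).
Largest index with value ≤ 64889: n = 254 (giving 64516).
Indices 104 through 254: 151 terms.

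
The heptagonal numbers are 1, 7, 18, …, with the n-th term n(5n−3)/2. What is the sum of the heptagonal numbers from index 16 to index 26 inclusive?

12056

Σ i(5i−3)/2 = (5Σi² − 3Σi) / 2 over i = 16..26.
Σi = 351 − 120 = 231 and Σi² = 6201 − 1240 = 4961.
(5·4961 − 3·231) / 2 = 24112/2 = 12056.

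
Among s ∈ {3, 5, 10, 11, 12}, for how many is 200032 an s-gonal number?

s = 3: P(3, 632) = 200028 and P(3, 633) = 200661; 200032 is not s-gonal.
s = 5: P(5, 365) = 199655 and P(5, 366) = 200751; 200032 is not s-gonal.
s = 10: P(10, 224) = 200032. ✓
s = 11: P(11, 211) = 199606 and P(11, 212) = 201506; 200032 is not s-gonal.
s = 12: P(12, 200) = 199200 and P(12, 201) = 201201; 200032 is not s-gonal.
Hits: s ∈ {10} → 1.

1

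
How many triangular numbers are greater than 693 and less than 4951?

The n-th triangular number is n(n+1)/2.
Smallest index with value > 693: n = 37 (giving 703).
Largest index with value < 4951: n = 99 (giving 4950).
Indices 37 through 99: 63 terms.

63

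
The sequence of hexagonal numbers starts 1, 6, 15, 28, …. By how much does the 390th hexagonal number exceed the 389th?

1557

Consecutive hexagonal numbers differ by 4n − 3: here 4·390 − 3 = 1557.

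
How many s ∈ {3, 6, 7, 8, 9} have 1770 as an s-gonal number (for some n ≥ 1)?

s = 3: P(3, 59) = 1770. ✓
s = 6: P(6, 30) = 1770. ✓
s = 7: P(7, 26) = 1651 and P(7, 27) = 1782; 1770 is not s-gonal.
s = 8: P(8, 24) = 1680 and P(8, 25) = 1825; 1770 is not s-gonal.
s = 9: P(9, 22) = 1639 and P(9, 23) = 1794; 1770 is not s-gonal.
Hits: s ∈ {3, 6} → 2.

2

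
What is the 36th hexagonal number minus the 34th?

278

36·(2·36 − 1) = 2556 and 34·(2·34 − 1) = 2278.
Difference: 2556 − 2278 = 278.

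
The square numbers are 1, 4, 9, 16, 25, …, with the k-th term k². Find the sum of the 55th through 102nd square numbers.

305000

Σ_{i=55}^{102} i² = 358955 − 53955 = 305000.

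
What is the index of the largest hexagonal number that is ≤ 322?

Solve n(2n−1) ≤ 322 for integer n.
n = 12 gives 276 ≤ 322, while n = 13 gives 325 > 322; so the answer is index 12.

12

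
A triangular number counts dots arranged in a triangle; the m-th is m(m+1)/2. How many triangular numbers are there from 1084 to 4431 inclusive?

47

The n-th triangular number is n(n+1)/2.
Smallest index with value ≥ 1084: n = 47 (giving 1128).
Largest index with value ≤ 4431: n = 93 (giving 4371).
Indices 47 through 93: 47 terms.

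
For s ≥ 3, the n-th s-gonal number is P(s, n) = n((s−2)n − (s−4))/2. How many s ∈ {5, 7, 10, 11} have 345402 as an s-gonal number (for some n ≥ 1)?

1

s = 5: P(5, 480) = 345360 and P(5, 481) = 346801; 345402 is not s-gonal.
s = 7: P(7, 372) = 345402. ✓
s = 10: P(10, 294) = 344862 and P(10, 295) = 347215; 345402 is not s-gonal.
s = 11: P(11, 277) = 344311 and P(11, 278) = 346805; 345402 is not s-gonal.
Hits: s ∈ {7} → 1.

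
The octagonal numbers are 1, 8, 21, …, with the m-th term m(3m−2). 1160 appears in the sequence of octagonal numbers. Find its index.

Set n(3n−2) = 1160, giving 3n² − 2n − 1160 = 0.
The discriminant is 4 + 12·1160 = 13924, and √13924 = 118.
So n = (2 + 118) / 6 = 120/6 = 20.

20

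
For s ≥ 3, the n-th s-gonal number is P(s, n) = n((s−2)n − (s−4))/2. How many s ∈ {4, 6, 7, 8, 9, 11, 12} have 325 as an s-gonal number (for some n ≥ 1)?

2

s = 4: P(4, 18) = 324 and P(4, 19) = 361; 325 is not s-gonal.
s = 6: P(6, 13) = 325. ✓
s = 7: P(7, 11) = 286 and P(7, 12) = 342; 325 is not s-gonal.
s = 8: P(8, 10) = 280 and P(8, 11) = 341; 325 is not s-gonal.
s = 9: P(9, 10) = 325. ✓
s = 11: P(11, 8) = 260 and P(11, 9) = 333; 325 is not s-gonal.
s = 12: P(12, 8) = 288 and P(12, 9) = 369; 325 is not s-gonal.
Hits: s ∈ {6, 9} → 2.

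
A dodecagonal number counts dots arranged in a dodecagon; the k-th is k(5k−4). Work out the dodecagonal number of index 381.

The 381st dodecagonal number is n(5n−4) with n = 381.
381·(5·381 − 4) = 381·1901 = 724281.

724281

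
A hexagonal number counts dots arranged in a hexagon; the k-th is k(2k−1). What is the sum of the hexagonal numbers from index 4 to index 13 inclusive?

Σ i(2i−1) = 2Σi² − Σi over i = 4..13.
Σi = 91 − 6 = 85 and Σi² = 819 − 14 = 805.
2·805 − 1·85 = 1525.

1525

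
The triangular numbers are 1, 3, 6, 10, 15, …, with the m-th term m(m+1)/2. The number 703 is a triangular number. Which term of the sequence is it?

37

Set n(n+1)/2 = 703, giving n² + n − 1406 = 0.
The discriminant is 1 + 8·703 = 5625, and √5625 = 75.
So n = (-1 + 75) / 2 = 74/2 = 37.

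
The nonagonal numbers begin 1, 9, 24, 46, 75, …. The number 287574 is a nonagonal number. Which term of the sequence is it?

287

Set n(7n−5)/2 = 287574, giving 7n² − 5n − 575148 = 0.
The discriminant is 25 + 56·287574 = 16104169, and √16104169 = 4013.
So n = (5 + 4013) / 14 = 4018/14 = 287.
Check: 287·(7·287 − 5)/2 = 287574. ✓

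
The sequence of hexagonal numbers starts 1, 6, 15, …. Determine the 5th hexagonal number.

The 5th hexagonal number is n(2n−1) with n = 5.
5·(2·5 − 1) = 5·9 = 45.

45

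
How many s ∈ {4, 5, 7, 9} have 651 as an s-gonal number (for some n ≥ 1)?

s = 4: P(4, 25) = 625 and P(4, 26) = 676; 651 is not s-gonal.
s = 5: P(5, 21) = 651. ✓
s = 7: P(7, 16) = 616 and P(7, 17) = 697; 651 is not s-gonal.
s = 9: P(9, 14) = 651. ✓
Hits: s ∈ {5, 9} → 2.

2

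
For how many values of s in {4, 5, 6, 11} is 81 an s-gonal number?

s = 4: P(4, 9) = 81. ✓
s = 5: P(5, 7) = 70 and P(5, 8) = 92; 81 is not s-gonal.
s = 6: P(6, 6) = 66 and P(6, 7) = 91; 81 is not s-gonal.
s = 11: P(11, 4) = 58 and P(11, 5) = 95; 81 is not s-gonal.
Hits: s ∈ {4} → 1.

1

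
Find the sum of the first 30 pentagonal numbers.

Σ i(3i−1)/2 = (3Σi² − Σi) / 2 over i = 1..30.
Σi = 465 and Σi² = 9455.
(3·9455 − 1·465) / 2 = 27900/2 = 13950.

13950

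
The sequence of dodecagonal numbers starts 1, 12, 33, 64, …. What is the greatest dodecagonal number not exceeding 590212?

Solve n(5n−4) ≤ 590212 for integer n.
n = 343 gives 586873 ≤ 590212, while n = 344 gives 590304 > 590212; so the answer is 586873.

586873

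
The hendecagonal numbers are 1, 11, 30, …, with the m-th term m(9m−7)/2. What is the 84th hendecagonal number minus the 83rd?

748

Consecutive hendecagonal numbers differ by 9n − 8: here 9·84 − 8 = 748.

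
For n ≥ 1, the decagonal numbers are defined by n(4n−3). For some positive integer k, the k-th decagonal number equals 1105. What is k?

17

Set n(4n−3) = 1105, giving 4n² − 3n − 1105 = 0.
The discriminant is 9 + 16·1105 = 17689, and √17689 = 133.
So n = (3 + 133) / 8 = 136/8 = 17.
Check: 17·(4·17 − 3) = 1105. ✓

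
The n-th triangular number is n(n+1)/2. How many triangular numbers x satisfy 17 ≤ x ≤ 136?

The n-th triangular number is n(n+1)/2.
Smallest index with value ≥ 17: n = 6 (giving 21).
Largest index with value ≤ 136: n = 16 (giving 136).
Indices 6 through 16: 11 terms.

11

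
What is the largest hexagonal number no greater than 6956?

6903

Solve n(2n−1) ≤ 6956 for integer n.
n = 59 gives 6903 ≤ 6956, while n = 60 gives 7140 > 6956; so the answer is 6903.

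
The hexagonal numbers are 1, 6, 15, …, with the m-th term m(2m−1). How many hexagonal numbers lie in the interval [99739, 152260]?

The n-th hexagonal number is n(2n−1).
Smallest index with value ≥ 99739: n = 224 (giving 100128).
Largest index with value ≤ 152260: n = 276 (giving 152076).
Indices 224 through 276: 53 terms.

53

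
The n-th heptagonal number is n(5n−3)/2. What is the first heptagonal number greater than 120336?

120670

Solve n(5n−3)/2 > 120336 for integer n.
The largest n with value ≤ 120336 is 219 (since 119574 ≤ 120336 < 120670), so the first above is n = 220, value 120670.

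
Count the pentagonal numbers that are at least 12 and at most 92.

6

The n-th pentagonal number is n(3n−1)/2.
Smallest index with value ≥ 12: n = 3 (giving 12).
Largest index with value ≤ 92: n = 8 (giving 92).
Indices 3 through 8: 6 terms.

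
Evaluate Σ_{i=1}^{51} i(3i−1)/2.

67626

Σ i(3i−1)/2 = (3Σi² − Σi) / 2 over i = 1..51.
Σi = 1326 and Σi² = 45526.
(3·45526 − 1·1326) / 2 = 135252/2 = 67626.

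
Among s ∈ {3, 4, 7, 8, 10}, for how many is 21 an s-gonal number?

s = 3: P(3, 6) = 21. ✓
s = 4: P(4, 4) = 16 and P(4, 5) = 25; 21 is not s-gonal.
s = 7: P(7, 3) = 18 and P(7, 4) = 34; 21 is not s-gonal.
s = 8: P(8, 3) = 21. ✓
s = 10: P(10, 2) = 10 and P(10, 3) = 27; 21 is not s-gonal.
Hits: s ∈ {3, 8} → 2.

2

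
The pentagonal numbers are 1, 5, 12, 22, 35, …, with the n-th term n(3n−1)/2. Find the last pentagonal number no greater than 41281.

41251

Solve n(3n−1)/2 ≤ 41281 for integer n.
n = 166 gives 41251 ≤ 41281, while n = 167 gives 41750 > 41281; so the answer is 41251.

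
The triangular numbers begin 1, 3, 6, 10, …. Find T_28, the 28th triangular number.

406

The 28th triangular number is n(n+1)/2 with n = 28.
28·29/2 = 812/2 = 406.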